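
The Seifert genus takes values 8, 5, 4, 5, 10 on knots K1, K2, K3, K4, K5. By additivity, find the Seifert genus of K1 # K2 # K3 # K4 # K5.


The Seifert genus is additive under connected sum.
Seifert genus(K1 # K2 # K3 # K4 # K5) = (8) + (5) + (4) + (5) + (10)
= 32

32


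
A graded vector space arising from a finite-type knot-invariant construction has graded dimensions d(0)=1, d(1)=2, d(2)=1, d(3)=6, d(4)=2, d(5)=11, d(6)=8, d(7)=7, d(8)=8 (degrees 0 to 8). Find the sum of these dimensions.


Total dimension = d(0) + d(1) + ... + d(8)
= 1 + 2 + 1 + 6 + 2 + 11 + 8 + 7 + 8
= 46

46


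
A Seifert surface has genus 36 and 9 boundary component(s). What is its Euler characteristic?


chi = 2 - 2g - b
= 2 - 2*36 - 9
= 2 - 72 - 9 = -79

-79


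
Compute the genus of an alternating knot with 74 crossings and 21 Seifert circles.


For alternating knots, g = (c - s + 1)/2.
= (74 - 21 + 1)/2
= 54/2 = 27

27


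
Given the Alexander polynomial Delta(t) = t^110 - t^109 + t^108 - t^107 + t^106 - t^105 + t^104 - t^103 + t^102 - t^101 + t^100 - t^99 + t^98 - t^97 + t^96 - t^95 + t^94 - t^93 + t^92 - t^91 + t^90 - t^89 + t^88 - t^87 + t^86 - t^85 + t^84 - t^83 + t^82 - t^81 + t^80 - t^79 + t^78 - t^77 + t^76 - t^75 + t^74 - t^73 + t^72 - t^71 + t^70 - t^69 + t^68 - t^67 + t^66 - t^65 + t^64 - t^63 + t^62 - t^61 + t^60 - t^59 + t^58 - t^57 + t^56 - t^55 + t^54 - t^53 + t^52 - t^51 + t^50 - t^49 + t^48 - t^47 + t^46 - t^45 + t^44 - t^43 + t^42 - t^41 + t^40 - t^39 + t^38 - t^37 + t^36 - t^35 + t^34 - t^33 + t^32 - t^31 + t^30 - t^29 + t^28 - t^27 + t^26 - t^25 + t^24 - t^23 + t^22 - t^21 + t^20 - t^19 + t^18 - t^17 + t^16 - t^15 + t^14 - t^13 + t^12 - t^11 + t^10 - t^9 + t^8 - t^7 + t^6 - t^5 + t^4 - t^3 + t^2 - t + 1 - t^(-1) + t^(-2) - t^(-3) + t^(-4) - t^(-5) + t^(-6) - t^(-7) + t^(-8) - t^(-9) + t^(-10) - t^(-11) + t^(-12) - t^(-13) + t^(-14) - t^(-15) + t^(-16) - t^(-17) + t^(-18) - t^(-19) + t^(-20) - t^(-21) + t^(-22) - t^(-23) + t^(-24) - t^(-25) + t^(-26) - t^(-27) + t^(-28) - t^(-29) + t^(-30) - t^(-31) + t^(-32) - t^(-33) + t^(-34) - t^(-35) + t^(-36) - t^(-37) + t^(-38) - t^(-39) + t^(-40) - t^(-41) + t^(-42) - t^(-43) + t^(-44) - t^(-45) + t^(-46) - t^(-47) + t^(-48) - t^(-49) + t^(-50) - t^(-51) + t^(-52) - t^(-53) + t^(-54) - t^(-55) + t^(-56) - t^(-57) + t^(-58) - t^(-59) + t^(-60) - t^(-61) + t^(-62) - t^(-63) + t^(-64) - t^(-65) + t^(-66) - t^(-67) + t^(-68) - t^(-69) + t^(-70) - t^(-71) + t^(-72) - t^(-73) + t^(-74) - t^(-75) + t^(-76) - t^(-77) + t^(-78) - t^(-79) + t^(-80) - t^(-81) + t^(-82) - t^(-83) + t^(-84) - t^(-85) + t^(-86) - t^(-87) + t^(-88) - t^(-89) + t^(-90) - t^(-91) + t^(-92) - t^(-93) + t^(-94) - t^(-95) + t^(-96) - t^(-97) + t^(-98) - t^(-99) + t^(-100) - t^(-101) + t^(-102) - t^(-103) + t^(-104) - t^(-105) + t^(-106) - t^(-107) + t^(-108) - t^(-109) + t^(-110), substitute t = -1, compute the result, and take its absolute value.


Step 1: The polynomial has 221 terms with alternating signs, exponents from 110 down to -110.
Step 2: Substitute t = -1. The i-th term has coefficient (-1)^i and exponent (m-i),
  so its value is (-1)^i * (-1)^(m-i) = (-1)^m = 1 for every i.
Step 3: All 221 terms equal 1, so Delta(-1) = 221 * (1) = 221
Step 4: |Delta(-1)| = 221

221


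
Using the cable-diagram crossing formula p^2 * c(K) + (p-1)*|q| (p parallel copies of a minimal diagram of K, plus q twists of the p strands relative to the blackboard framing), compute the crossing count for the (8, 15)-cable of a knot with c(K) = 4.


Step 1: Each of the c(K) crossings of the companion diagram becomes p*p = p^2 crossings among the p parallel strands, and each of the |q| twists s_1 s_2 ... s_(p-1) adds (p-1) crossings.
  Crossings = p^2 * c(K) + (p-1)*|q|
Step 2: = 8^2 * 4 + (8-1)*15
Step 3: = 64*4 + 7*15
Step 4: = 256 + 105 = 361

361


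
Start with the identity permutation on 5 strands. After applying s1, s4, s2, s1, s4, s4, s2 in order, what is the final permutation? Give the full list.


Starting with identity [1, 2, 3, 4, 5].
Apply generators in sequence:
  After s1: [2, 1, 3, 4, 5]
  After s4: [2, 1, 3, 5, 4]
  After s2: [2, 3, 1, 5, 4]
  After s1: [3, 2, 1, 5, 4]
  After s4: [3, 2, 1, 4, 5]
  After s4: [3, 2, 1, 5, 4]
  After s2: [3, 1, 2, 5, 4]
Final permutation: [3, 1, 2, 5, 4]

[3, 1, 2, 5, 4]


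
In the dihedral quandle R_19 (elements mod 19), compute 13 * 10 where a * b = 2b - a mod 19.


13 * 10 = 2*10 - 13 mod 19
= 20 - 13 mod 19
= 7 mod 19 = 7

7


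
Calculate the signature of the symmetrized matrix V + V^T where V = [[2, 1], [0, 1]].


Step 1: V + V^T = [[4, 1], [1, 2]]
Step 2: trace = 6, det = 7
Step 3: Discriminant = 6^2 - 4*7 = 8
Step 4: Eigenvalues: 4.41421, 1.58579
Step 5: Signature = (# positive eigenvalues) - (# negative eigenvalues) = 2

2


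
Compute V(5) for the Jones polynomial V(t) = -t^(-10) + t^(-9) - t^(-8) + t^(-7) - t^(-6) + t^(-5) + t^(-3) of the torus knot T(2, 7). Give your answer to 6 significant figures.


Substituting t = 5 into V(t) = -t^(-10) + t^(-9) - t^(-8) + t^(-7) - t^(-6) + t^(-5) + t^(-3):
  (-)t^(-10) = -1.024e-07
  (+)t^(-9) = 5.12e-07
  (-)t^(-8) = -2.56e-06
  (+)t^(-7) = 1.28e-05
  (-)t^(-6) = -6.4e-05
  (+)t^(-5) = 0.00032
  (+)t^(-3) = 0.008
Sum = (-1.024e-07) + (5.12e-07) + (-2.56e-06) + (1.28e-05) + (-6.4e-05) + (0.00032) + (0.008)
= 0.0082666496
Rounded to 6 significant figures: 0.00826665

0.00826665


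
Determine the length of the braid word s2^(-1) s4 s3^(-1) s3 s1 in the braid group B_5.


The word length counts the number of generators (including inverses).
Listing each generator: s2^(-1), s4, s3^(-1), s3, s1
There are 5 generators in this braid word.

5


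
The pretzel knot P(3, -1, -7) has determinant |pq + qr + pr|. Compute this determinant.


Step 1: Compute pq + qr + pr.
pq = 3*(-1) = -3
qr = (-1)*(-7) = 7
pr = 3*(-7) = -21
pq + qr + pr = -3 + 7 + (-21) = -17
Step 2: Take absolute value.
det(P(3,-1,-7)) = |-17| = 17

17


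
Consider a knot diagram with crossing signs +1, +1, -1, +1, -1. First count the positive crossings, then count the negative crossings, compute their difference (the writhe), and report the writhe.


Step 1: Count positive crossings (+1).
Positive crossings: 3
Step 2: Count negative crossings (-1).
Negative crossings: 2
Step 3: Writhe = (positive) - (negative)
w = 3 - 2 = 1
Step 4: |w| = 1, and w is positive

1


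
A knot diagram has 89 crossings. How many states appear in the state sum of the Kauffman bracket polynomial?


Each crossing contributes 2 choices (A-smoothing or B-smoothing).
Total states = 2^89 = 618970019642690137449562112

618970019642690137449562112


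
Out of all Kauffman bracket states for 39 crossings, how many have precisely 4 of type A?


We choose which 4 of 39 crossings get A-smoothings.
C(39, 4) = 39! / (4! * 35!)
= 82251

82251


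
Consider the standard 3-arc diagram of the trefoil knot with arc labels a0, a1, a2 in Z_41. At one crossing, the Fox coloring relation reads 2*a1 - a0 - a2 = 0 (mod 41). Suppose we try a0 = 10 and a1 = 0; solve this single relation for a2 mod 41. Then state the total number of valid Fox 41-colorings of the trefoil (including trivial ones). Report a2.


Step 1: Apply the given crossing relation 2*a1 - a0 - a2 = 0 (mod 41).
  a2 = 2*a1 - a0 mod 41
  a2 = 2*0 - 10 mod 41
  a2 = 0 - 10 mod 41
  a2 = -10 mod 41 = 31
Step 2: The trefoil has determinant 3.
  Number of Fox p-colorings (p prime) is p^2 if p = 3, else p.
  Since 41 does not divide 3, only trivial (constant) colorings exist.
  (So the trial a0 = 10, a1 = 0 with a0 != a1 does NOT extend to a valid coloring of the whole trefoil: the other two crossing relations require 3*(a1 - a0) = 0 (mod 41), which fails.)
  Total colorings = 41
Step 3: a2 = 31, total Fox 41-colorings = 41

31


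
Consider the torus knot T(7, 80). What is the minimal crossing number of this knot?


For a torus knot T(p, q) with gcd(p,q)=1,
the crossing number is min(p*(q-1), q*(p-1)).
p*(q-1) = 7*79 = 553
q*(p-1) = 80*6 = 480
min(553, 480) = 480

480


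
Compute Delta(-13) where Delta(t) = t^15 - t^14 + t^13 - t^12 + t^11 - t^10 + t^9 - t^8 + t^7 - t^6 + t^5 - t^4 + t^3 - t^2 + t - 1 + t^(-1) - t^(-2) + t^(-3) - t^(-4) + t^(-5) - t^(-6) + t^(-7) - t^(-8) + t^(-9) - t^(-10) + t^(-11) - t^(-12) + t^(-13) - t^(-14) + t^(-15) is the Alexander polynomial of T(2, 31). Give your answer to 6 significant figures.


Substituting t = -13 into Delta(t) = t^15 - t^14 + t^13 - t^12 + t^11 - t^10 + t^9 - t^8 + t^7 - t^6 + t^5 - t^4 + t^3 - t^2 + t - 1 + t^(-1) - t^(-2) + t^(-3) - t^(-4) + t^(-5) - t^(-6) + t^(-7) - t^(-8) + t^(-9) - t^(-10) + t^(-11) - t^(-12) + t^(-13) - t^(-14) + t^(-15):
Term values: (-51185893014090760) + (-3937376385699289) + (-302875106592253) + (-23298085122481) + (-1792160394037) + (-137858491849) + (-10604499373) + (-815730721) + (-62748517) + (-4826809) + (-371293) + (-28561) + (-2197) + (-169) + (-13) + (-1) + (-0.0769231) + (-0.00591716) + (-0.000455166) + (-3.50128e-05) + (-2.69329e-06) + (-2.07176e-07) + (-1.59366e-08) + (-1.22589e-09) + (-9.42996e-11) + (-7.25382e-12) + (-5.57986e-13) + (-4.2922e-14) + (-3.30169e-15) + (-2.53976e-16) + (-1.95366e-17)
Sum = -5.54513841e+16
Rounded to 6 significant figures: -5.54514e+16

-5.54514e+16


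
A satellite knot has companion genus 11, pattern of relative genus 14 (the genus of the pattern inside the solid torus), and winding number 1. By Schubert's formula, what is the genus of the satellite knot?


Schubert: g(satellite) = g_rel(pattern) + |winding| * g(companion),
where g_rel(pattern) is the genus of the pattern relative to the solid torus.
= 14 + 1 * 11
= 14 + 11 = 25

25


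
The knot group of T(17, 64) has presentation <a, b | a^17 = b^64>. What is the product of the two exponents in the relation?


The relation is a^17 = b^64.
Product of exponents = 17 * 64
= 1088

1088


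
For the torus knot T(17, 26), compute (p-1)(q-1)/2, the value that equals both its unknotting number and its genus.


For a torus knot T(p,q), both the unknotting number and genus equal (p-1)(q-1)/2.
= (17-1)(26-1)/2
= 16*25/2
= 400/2 = 200

200


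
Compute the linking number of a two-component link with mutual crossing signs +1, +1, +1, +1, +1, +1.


Step 1: Count positive crossings: 6
Step 2: Count negative crossings: 0
Step 3: Sum of signs = 6 - 0 = 6
Step 4: Linking number = sum/2 = 6/2 = 3

3


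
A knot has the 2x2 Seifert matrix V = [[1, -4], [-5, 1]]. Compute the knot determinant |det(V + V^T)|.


Step 1: Form V + V^T where V = [[1, -4], [-5, 1]]
  V^T = [[1, -5], [-4, 1]]
  V + V^T = [[2, -9], [-9, 2]]
Step 2: det(V + V^T) = 2*2 - (-9)*(-9)
  = 4 - 81 = -77
Step 3: Knot determinant = |det(V + V^T)| = |-77| = 77

77


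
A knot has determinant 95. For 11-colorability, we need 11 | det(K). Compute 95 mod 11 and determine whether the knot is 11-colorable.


Step 1: A knot is p-colorable if and only if p divides its determinant.
Step 2: Compute 95 mod 11.
95 = 8 * 11 + 7
Step 3: 95 mod 11 = 7
Step 4: The knot is 11-colorable: no

7


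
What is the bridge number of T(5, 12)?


The bridge number of T(p,q) is min(p,q).
min(5, 12) = 5

5


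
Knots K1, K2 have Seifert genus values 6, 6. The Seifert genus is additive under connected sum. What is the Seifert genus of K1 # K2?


The Seifert genus is additive under connected sum.
Seifert genus(K1 # K2) = (6) + (6)
= 12

12


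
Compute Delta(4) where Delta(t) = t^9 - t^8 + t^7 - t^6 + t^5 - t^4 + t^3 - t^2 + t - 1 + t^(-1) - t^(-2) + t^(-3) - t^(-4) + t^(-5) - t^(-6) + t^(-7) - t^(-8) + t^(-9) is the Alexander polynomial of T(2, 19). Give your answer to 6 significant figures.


Substituting t = 4 into Delta(t) = t^9 - t^8 + t^7 - t^6 + t^5 - t^4 + t^3 - t^2 + t - 1 + t^(-1) - t^(-2) + t^(-3) - t^(-4) + t^(-5) - t^(-6) + t^(-7) - t^(-8) + t^(-9):
Term values: (262144) + (-65536) + (16384) + (-4096) + (1024) + (-256) + (64) + (-16) + (4) + (-1) + (0.25) + (-0.0625) + (0.015625) + (-0.00390625) + (0.000976562) + (-0.000244141) + (6.10352e-05) + (-1.52588e-05) + (3.8147e-06)
Sum = 209715.2
Rounded to 6 significant figures: 209715

209715


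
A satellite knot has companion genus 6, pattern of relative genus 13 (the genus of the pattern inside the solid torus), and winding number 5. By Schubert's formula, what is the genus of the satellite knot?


Schubert: g(satellite) = g_rel(pattern) + |winding| * g(companion),
where g_rel(pattern) is the genus of the pattern relative to the solid torus.
= 13 + 5 * 6
= 13 + 30 = 43

43


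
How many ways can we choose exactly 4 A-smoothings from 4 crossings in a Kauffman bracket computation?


We choose which 4 of 4 crossings get A-smoothings.
C(4, 4) = 4! / (4! * 0!)
= 1

1


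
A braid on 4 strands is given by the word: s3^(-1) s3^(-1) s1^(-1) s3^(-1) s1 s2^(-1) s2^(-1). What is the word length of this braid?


The word length counts the number of generators (including inverses).
Listing each generator: s3^(-1), s3^(-1), s1^(-1), s3^(-1), s1, s2^(-1), s2^(-1)
There are 7 generators in this braid word.

7


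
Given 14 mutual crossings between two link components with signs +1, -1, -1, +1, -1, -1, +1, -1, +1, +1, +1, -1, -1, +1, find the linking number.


Step 1: Count positive crossings: 7
Step 2: Count negative crossings: 7
Step 3: Sum of signs = 7 - 7 = 0
Step 4: Linking number = sum/2 = 0/2 = 0

0


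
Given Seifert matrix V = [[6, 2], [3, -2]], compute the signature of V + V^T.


Step 1: V + V^T = [[12, 5], [5, -4]]
Step 2: trace = 8, det = -73
Step 3: Discriminant = 8^2 - 4*(-73) = 356
Step 4: Eigenvalues: 13.434, -5.43398
Step 5: Signature = (# positive eigenvalues) - (# negative eigenvalues) = 0

0


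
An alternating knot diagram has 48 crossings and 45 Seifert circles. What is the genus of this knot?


For alternating knots, g = (c - s + 1)/2.
= (48 - 45 + 1)/2
= 4/2 = 2

2


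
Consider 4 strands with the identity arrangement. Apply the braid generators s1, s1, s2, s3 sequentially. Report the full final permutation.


Starting with identity [1, 2, 3, 4].
Apply generators in sequence:
  After s1: [2, 1, 3, 4]
  After s1: [1, 2, 3, 4]
  After s2: [1, 3, 2, 4]
  After s3: [1, 3, 4, 2]
Final permutation: [1, 3, 4, 2]

[1, 3, 4, 2]


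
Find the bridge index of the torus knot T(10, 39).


The bridge number of T(p,q) is min(p,q).
min(10, 39) = 10

10


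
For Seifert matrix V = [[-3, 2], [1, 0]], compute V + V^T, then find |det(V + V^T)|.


Step 1: Form V + V^T where V = [[-3, 2], [1, 0]]
  V^T = [[-3, 1], [2, 0]]
  V + V^T = [[-6, 3], [3, 0]]
Step 2: det(V + V^T) = (-6)*0 - 3*3
  = 0 - 9 = -9
Step 3: Knot determinant = |det(V + V^T)| = |-9| = 9

9


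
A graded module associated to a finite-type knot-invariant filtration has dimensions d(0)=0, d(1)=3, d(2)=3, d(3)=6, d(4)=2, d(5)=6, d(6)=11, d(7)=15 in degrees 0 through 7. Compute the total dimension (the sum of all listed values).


Total dimension = d(0) + d(1) + ... + d(7)
= 0 + 3 + 3 + 6 + 2 + 6 + 11 + 15
= 46

46


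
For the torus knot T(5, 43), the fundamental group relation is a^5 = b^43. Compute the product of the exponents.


The relation is a^5 = b^43.
Product of exponents = 5 * 43
= 215

215


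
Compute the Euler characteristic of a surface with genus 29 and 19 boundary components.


chi = 2 - 2g - b
= 2 - 2*29 - 19
= 2 - 58 - 19 = -75

-75


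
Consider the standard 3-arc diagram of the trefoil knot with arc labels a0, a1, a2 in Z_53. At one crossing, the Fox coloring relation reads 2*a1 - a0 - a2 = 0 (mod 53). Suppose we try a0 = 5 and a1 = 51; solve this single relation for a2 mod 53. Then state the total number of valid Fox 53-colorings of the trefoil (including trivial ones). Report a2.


Step 1: Apply the given crossing relation 2*a1 - a0 - a2 = 0 (mod 53).
  a2 = 2*a1 - a0 mod 53
  a2 = 2*51 - 5 mod 53
  a2 = 102 - 5 mod 53
  a2 = 97 mod 53 = 44
Step 2: The trefoil has determinant 3.
  Number of Fox p-colorings (p prime) is p^2 if p = 3, else p.
  Since 53 does not divide 3, only trivial (constant) colorings exist.
  (So the trial a0 = 5, a1 = 51 with a0 != a1 does NOT extend to a valid coloring of the whole trefoil: the other two crossing relations require 3*(a1 - a0) = 0 (mod 53), which fails.)
  Total colorings = 53
Step 3: a2 = 44, total Fox 53-colorings = 53

44


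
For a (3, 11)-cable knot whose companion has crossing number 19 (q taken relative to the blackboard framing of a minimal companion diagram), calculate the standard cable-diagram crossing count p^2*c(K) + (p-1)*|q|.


Step 1: Each of the c(K) crossings of the companion diagram becomes p*p = p^2 crossings among the p parallel strands, and each of the |q| twists s_1 s_2 ... s_(p-1) adds (p-1) crossings.
  Crossings = p^2 * c(K) + (p-1)*|q|
Step 2: = 3^2 * 19 + (3-1)*11
Step 3: = 9*19 + 2*11
Step 4: = 171 + 22 = 193

193


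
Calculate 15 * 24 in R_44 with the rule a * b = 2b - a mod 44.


15 * 24 = 2*24 - 15 mod 44
= 48 - 15 mod 44
= 33 mod 44 = 33

33


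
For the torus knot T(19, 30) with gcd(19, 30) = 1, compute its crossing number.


For a torus knot T(p, q) with gcd(p,q)=1,
the crossing number is min(p*(q-1), q*(p-1)).
p*(q-1) = 19*29 = 551
q*(p-1) = 30*18 = 540
min(551, 540) = 540

540


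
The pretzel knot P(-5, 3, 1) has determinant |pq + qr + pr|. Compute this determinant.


Step 1: Compute pq + qr + pr.
pq = (-5)*3 = -15
qr = 3*1 = 3
pr = (-5)*1 = -5
pq + qr + pr = -15 + 3 + (-5) = -17
Step 2: Take absolute value.
det(P(-5,3,1)) = |-17| = 17

17


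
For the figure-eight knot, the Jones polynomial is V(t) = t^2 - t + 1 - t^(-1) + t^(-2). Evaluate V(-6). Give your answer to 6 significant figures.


Substituting t = -6 into V(t) = t^2 - t + 1 - t^(-1) + t^(-2):
  (+)t^(2) = 36
  (-)t^(1) = 6
  (+)t^(0) = 1
  (-)t^(-1) = 0.166667
  (+)t^(-2) = 0.0277778
Sum = (36) + (6) + (1) + (0.166667) + (0.0277778)
= 43.19444444
Rounded to 6 significant figures: 43.1944

43.1944


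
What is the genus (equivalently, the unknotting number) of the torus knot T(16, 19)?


For a torus knot T(p,q), both the unknotting number and genus equal (p-1)(q-1)/2.
= (16-1)(19-1)/2
= 15*18/2
= 270/2 = 135

135


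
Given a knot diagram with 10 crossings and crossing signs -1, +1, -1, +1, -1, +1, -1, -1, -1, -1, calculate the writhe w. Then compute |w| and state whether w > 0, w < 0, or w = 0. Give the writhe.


Step 1: Count positive crossings (+1).
Positive crossings: 3
Step 2: Count negative crossings (-1).
Negative crossings: 7
Step 3: Writhe = (positive) - (negative)
w = 3 - 7 = -4
Step 4: |w| = 4, and w is negative

-4


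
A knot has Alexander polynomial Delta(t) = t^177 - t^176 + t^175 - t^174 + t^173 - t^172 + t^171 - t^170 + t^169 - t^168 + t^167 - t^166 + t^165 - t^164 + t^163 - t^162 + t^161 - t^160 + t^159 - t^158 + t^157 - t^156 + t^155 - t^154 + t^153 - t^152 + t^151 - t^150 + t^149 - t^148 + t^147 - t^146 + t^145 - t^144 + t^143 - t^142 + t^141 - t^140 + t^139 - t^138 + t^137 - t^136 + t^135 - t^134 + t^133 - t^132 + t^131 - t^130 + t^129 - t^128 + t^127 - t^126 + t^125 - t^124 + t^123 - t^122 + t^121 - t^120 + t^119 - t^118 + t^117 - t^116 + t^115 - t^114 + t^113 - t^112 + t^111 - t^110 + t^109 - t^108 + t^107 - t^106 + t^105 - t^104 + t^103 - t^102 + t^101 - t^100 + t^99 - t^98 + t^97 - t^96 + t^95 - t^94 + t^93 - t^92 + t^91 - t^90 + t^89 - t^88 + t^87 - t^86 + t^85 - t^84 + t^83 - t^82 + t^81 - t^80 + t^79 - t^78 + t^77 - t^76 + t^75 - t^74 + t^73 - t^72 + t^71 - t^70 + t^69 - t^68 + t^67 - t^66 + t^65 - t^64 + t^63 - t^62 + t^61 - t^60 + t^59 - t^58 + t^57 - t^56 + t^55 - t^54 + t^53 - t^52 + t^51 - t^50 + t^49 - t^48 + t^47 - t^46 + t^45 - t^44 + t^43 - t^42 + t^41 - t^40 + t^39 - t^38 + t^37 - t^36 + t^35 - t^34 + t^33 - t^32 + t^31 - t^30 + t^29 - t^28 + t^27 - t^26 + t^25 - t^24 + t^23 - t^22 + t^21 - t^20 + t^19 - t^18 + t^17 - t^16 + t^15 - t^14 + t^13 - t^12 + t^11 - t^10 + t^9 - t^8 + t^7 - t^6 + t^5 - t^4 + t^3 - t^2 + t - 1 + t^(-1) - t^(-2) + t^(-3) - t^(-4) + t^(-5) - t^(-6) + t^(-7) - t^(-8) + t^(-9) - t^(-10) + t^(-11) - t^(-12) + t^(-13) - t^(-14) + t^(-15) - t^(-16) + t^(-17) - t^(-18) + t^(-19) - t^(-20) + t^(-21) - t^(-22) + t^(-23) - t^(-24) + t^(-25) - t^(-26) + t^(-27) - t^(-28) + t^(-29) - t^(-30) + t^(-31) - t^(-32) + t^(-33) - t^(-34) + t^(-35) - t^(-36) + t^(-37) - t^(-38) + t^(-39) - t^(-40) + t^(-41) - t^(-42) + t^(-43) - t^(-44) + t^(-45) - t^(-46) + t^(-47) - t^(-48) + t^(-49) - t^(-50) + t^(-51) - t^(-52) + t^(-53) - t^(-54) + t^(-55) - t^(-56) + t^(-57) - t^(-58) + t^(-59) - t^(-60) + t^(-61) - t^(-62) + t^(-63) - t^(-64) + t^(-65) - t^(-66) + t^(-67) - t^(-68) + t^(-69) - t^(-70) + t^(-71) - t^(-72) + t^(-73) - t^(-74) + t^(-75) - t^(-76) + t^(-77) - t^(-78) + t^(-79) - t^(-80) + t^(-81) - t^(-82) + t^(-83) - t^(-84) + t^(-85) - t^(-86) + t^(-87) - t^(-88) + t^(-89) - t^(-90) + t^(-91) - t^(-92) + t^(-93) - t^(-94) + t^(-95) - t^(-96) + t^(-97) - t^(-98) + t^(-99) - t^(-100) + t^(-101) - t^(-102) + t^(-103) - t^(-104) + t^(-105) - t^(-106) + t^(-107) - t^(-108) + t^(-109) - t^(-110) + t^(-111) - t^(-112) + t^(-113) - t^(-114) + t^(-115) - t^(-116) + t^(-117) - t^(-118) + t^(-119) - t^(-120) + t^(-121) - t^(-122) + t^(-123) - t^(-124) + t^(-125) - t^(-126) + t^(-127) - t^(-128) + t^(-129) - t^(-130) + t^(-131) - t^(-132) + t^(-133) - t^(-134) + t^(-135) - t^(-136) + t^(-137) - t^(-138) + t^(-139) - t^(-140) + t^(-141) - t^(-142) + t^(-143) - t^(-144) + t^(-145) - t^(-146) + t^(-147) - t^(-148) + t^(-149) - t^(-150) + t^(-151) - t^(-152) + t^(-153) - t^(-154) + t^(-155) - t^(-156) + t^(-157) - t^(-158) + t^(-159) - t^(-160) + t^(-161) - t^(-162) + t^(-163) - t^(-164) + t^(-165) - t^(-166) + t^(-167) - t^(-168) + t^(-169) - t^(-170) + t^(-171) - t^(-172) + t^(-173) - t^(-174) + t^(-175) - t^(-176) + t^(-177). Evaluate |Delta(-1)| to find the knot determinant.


Step 1: The polynomial has 355 terms with alternating signs, exponents from 177 down to -177.
Step 2: Substitute t = -1. The i-th term has coefficient (-1)^i and exponent (m-i),
  so its value is (-1)^i * (-1)^(m-i) = (-1)^m = -1 for every i.
Step 3: All 355 terms equal -1, so Delta(-1) = 355 * (-1) = -355
Step 4: |Delta(-1)| = 355

355


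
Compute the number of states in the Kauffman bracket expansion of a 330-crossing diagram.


Each crossing contributes 2 choices (A-smoothing or B-smoothing).
Total states = 2^330 = 2187250724783011924372502227117621365353169430893212436425770606409952999199375923223513177023053824

2187250724783011924372502227117621365353169430893212436425770606409952999199375923223513177023053824


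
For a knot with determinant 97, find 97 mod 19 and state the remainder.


Step 1: A knot is p-colorable if and only if p divides its determinant.
Step 2: Compute 97 mod 19.
97 = 5 * 19 + 2
Step 3: 97 mod 19 = 2
Step 4: The knot is 19-colorable: no

2


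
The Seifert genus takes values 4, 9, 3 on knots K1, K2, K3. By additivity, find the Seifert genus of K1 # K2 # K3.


The Seifert genus is additive under connected sum.
Seifert genus(K1 # K2 # K3) = (4) + (9) + (3)
= 16

16


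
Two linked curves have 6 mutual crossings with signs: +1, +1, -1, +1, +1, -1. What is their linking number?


Step 1: Count positive crossings: 4
Step 2: Count negative crossings: 2
Step 3: Sum of signs = 4 - 2 = 2
Step 4: Linking number = sum/2 = 2/2 = 1

1


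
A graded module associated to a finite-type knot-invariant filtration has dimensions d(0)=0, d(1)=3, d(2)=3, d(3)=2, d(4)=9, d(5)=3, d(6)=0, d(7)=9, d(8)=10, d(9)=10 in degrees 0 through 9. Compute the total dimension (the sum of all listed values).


Total dimension = d(0) + d(1) + ... + d(9)
= 0 + 3 + 3 + 2 + 9 + 3 + 0 + 9 + 10 + 10
= 49

49


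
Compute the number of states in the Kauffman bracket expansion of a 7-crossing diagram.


Each crossing contributes 2 choices (A-smoothing or B-smoothing).
Total states = 2^7 = 128

128


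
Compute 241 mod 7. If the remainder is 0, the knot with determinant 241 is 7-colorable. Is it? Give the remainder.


Step 1: A knot is p-colorable if and only if p divides its determinant.
Step 2: Compute 241 mod 7.
241 = 34 * 7 + 3
Step 3: 241 mod 7 = 3
Step 4: The knot is 7-colorable: no

3


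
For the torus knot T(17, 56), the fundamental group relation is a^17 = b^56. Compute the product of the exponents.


The relation is a^17 = b^56.
Product of exponents = 17 * 56
= 952

952


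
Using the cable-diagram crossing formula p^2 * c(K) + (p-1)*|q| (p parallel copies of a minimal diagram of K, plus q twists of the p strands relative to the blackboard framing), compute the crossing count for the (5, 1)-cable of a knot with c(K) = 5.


Step 1: Each of the c(K) crossings of the companion diagram becomes p*p = p^2 crossings among the p parallel strands, and each of the |q| twists s_1 s_2 ... s_(p-1) adds (p-1) crossings.
  Crossings = p^2 * c(K) + (p-1)*|q|
Step 2: = 5^2 * 5 + (5-1)*1
Step 3: = 25*5 + 4*1
Step 4: = 125 + 4 = 129

129


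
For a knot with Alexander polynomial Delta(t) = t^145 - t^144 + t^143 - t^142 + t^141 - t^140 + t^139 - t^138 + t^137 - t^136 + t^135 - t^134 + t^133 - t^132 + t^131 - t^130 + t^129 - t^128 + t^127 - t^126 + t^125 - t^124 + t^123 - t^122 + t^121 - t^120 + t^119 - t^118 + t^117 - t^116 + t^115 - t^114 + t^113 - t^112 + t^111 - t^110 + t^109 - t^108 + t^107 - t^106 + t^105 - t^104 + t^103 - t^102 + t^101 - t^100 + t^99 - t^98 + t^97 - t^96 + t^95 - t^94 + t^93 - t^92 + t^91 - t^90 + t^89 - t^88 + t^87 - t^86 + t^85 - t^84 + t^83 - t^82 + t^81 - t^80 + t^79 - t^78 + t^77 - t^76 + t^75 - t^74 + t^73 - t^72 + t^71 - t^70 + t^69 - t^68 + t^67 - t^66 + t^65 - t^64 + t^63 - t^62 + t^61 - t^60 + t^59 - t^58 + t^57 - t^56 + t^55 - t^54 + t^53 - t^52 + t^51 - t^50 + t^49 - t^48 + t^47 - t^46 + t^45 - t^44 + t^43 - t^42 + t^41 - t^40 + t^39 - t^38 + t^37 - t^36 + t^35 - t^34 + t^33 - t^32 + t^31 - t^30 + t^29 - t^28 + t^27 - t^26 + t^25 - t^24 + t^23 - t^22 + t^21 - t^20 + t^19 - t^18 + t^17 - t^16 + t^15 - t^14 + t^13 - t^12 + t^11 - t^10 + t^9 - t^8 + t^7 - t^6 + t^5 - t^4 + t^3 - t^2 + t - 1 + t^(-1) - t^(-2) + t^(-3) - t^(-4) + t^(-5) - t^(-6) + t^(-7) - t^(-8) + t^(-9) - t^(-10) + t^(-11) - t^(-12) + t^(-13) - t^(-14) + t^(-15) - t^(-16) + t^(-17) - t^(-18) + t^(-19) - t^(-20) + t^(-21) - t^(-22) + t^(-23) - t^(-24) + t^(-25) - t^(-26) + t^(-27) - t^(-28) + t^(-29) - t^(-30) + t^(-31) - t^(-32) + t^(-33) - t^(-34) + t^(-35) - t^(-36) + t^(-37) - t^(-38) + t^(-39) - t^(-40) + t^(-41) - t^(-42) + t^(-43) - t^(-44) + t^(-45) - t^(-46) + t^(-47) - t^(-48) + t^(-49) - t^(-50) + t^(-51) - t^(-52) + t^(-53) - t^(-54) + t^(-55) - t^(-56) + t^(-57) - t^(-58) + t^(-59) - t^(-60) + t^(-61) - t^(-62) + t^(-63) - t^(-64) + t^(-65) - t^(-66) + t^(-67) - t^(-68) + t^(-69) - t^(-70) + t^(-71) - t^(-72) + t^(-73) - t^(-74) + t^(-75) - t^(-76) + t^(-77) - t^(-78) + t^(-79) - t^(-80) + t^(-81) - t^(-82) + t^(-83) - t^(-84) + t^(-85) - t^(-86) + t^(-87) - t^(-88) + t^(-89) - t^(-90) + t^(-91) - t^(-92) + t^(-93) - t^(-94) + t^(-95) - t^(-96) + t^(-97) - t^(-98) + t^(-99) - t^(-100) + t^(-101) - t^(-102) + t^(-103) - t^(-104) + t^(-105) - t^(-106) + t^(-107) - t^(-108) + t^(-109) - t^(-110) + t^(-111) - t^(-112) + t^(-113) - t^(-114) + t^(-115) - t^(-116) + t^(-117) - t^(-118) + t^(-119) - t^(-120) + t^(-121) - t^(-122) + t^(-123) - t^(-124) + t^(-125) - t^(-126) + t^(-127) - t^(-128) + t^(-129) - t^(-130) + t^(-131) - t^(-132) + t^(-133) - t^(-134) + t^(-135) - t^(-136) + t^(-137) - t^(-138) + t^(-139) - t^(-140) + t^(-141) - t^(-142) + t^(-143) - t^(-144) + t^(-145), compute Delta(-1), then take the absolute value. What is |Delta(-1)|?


Step 1: The polynomial has 291 terms with alternating signs, exponents from 145 down to -145.
Step 2: Substitute t = -1. The i-th term has coefficient (-1)^i and exponent (m-i),
  so its value is (-1)^i * (-1)^(m-i) = (-1)^m = -1 for every i.
Step 3: All 291 terms equal -1, so Delta(-1) = 291 * (-1) = -291
Step 4: |Delta(-1)| = 291

291


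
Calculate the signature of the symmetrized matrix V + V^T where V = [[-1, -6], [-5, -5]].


Step 1: V + V^T = [[-2, -11], [-11, -10]]
Step 2: trace = -12, det = -101
Step 3: Discriminant = (-12)^2 - 4*(-101) = 548
Step 4: Eigenvalues: 5.7047, -17.7047
Step 5: Signature = (# positive eigenvalues) - (# negative eigenvalues) = 0

0


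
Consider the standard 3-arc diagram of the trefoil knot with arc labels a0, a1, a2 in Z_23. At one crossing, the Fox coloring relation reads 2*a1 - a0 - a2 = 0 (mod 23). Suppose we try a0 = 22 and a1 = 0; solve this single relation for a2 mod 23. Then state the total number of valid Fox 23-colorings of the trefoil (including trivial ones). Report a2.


Step 1: Apply the given crossing relation 2*a1 - a0 - a2 = 0 (mod 23).
  a2 = 2*a1 - a0 mod 23
  a2 = 2*0 - 22 mod 23
  a2 = 0 - 22 mod 23
  a2 = -22 mod 23 = 1
Step 2: The trefoil has determinant 3.
  Number of Fox p-colorings (p prime) is p^2 if p = 3, else p.
  Since 23 does not divide 3, only trivial (constant) colorings exist.
  (So the trial a0 = 22, a1 = 0 with a0 != a1 does NOT extend to a valid coloring of the whole trefoil: the other two crossing relations require 3*(a1 - a0) = 0 (mod 23), which fails.)
  Total colorings = 23
Step 3: a2 = 1, total Fox 23-colorings = 23

1


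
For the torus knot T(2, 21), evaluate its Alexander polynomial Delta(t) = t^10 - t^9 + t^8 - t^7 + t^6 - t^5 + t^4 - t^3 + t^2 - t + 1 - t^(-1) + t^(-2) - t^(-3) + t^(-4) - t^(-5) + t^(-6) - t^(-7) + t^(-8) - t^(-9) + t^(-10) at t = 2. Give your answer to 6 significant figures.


Substituting t = 2 into Delta(t) = t^10 - t^9 + t^8 - t^7 + t^6 - t^5 + t^4 - t^3 + t^2 - t + 1 - t^(-1) + t^(-2) - t^(-3) + t^(-4) - t^(-5) + t^(-6) - t^(-7) + t^(-8) - t^(-9) + t^(-10):
Term values: (1024) + (-512) + (256) + (-128) + (64) + (-32) + (16) + (-8) + (4) + (-2) + (1) + (-0.5) + (0.25) + (-0.125) + (0.0625) + (-0.03125) + (0.015625) + (-0.0078125) + (0.00390625) + (-0.00195312) + (0.000976562)
Sum = 682.6669922
Rounded to 6 significant figures: 682.667

682.667


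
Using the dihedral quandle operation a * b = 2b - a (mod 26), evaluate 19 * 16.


19 * 16 = 2*16 - 19 mod 26
= 32 - 19 mod 26
= 13 mod 26 = 13

13


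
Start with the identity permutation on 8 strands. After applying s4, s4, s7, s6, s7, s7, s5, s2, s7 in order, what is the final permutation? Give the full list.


Starting with identity [1, 2, 3, 4, 5, 6, 7, 8].
Apply generators in sequence:
  After s4: [1, 2, 3, 5, 4, 6, 7, 8]
  After s4: [1, 2, 3, 4, 5, 6, 7, 8]
  After s7: [1, 2, 3, 4, 5, 6, 8, 7]
  After s6: [1, 2, 3, 4, 5, 8, 6, 7]
  After s7: [1, 2, 3, 4, 5, 8, 7, 6]
  After s7: [1, 2, 3, 4, 5, 8, 6, 7]
  After s5: [1, 2, 3, 4, 8, 5, 6, 7]
  After s2: [1, 3, 2, 4, 8, 5, 6, 7]
  After s7: [1, 3, 2, 4, 8, 5, 7, 6]
Final permutation: [1, 3, 2, 4, 8, 5, 7, 6]

[1, 3, 2, 4, 8, 5, 7, 6]


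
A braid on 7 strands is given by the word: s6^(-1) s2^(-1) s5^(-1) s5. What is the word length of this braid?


The word length counts the number of generators (including inverses).
Listing each generator: s6^(-1), s2^(-1), s5^(-1), s5
There are 4 generators in this braid word.

4


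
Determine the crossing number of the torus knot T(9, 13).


For a torus knot T(p, q) with gcd(p,q)=1,
the crossing number is min(p*(q-1), q*(p-1)).
p*(q-1) = 9*12 = 108
q*(p-1) = 13*8 = 104
min(108, 104) = 104

104


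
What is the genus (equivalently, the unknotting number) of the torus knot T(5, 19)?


For a torus knot T(p,q), both the unknotting number and genus equal (p-1)(q-1)/2.
= (5-1)(19-1)/2
= 4*18/2
= 72/2 = 36

36


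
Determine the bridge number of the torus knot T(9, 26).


The bridge number of T(p,q) is min(p,q).
min(9, 26) = 9

9


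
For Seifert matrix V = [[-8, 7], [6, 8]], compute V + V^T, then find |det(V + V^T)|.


Step 1: Form V + V^T where V = [[-8, 7], [6, 8]]
  V^T = [[-8, 6], [7, 8]]
  V + V^T = [[-16, 13], [13, 16]]
Step 2: det(V + V^T) = (-16)*16 - 13*13
  = -256 - 169 = -425
Step 3: Knot determinant = |det(V + V^T)| = |-425| = 425

425


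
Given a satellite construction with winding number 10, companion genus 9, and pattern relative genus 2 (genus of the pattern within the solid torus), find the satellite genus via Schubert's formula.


Schubert: g(satellite) = g_rel(pattern) + |winding| * g(companion),
where g_rel(pattern) is the genus of the pattern relative to the solid torus.
= 2 + 10 * 9
= 2 + 90 = 92

92


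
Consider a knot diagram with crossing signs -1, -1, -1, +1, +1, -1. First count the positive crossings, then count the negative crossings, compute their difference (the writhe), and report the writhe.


Step 1: Count positive crossings (+1).
Positive crossings: 2
Step 2: Count negative crossings (-1).
Negative crossings: 4
Step 3: Writhe = (positive) - (negative)
w = 2 - 4 = -2
Step 4: |w| = 2, and w is negative

-2


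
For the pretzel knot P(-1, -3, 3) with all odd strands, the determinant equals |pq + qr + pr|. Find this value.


Step 1: Compute pq + qr + pr.
pq = (-1)*(-3) = 3
qr = (-3)*3 = -9
pr = (-1)*3 = -3
pq + qr + pr = 3 + (-9) + (-3) = -9
Step 2: Take absolute value.
det(P(-1,-3,3)) = |-9| = 9

9


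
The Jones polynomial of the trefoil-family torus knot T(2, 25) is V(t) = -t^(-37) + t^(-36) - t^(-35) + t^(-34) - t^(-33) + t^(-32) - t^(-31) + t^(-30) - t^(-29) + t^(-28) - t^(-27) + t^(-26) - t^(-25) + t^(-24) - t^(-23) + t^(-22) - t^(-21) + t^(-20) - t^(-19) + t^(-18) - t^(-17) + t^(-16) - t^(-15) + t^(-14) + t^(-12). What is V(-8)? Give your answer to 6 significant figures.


Substituting t = -8 into V(t) = -t^(-37) + t^(-36) - t^(-35) + t^(-34) - t^(-33) + t^(-32) - t^(-31) + t^(-30) - t^(-29) + t^(-28) - t^(-27) + t^(-26) - t^(-25) + t^(-24) - t^(-23) + t^(-22) - t^(-21) + t^(-20) - t^(-19) + t^(-18) - t^(-17) + t^(-16) - t^(-15) + t^(-14) + t^(-12):
  (-)t^(-37) = 3.85186e-34
  (+)t^(-36) = 3.08149e-33
  (-)t^(-35) = 2.46519e-32
  (+)t^(-34) = 1.97215e-31
  (-)t^(-33) = 1.57772e-30
  (+)t^(-32) = 1.26218e-29
  (-)t^(-31) = 1.00974e-28
  (+)t^(-30) = 8.07794e-28
  (-)t^(-29) = 6.46235e-27
  (+)t^(-28) = 5.16988e-26
  (-)t^(-27) = 4.1359e-25
  (+)t^(-26) = 3.30872e-24
  (-)t^(-25) = 2.64698e-23
  (+)t^(-24) = 2.11758e-22
  (-)t^(-23) = 1.69407e-21
  (+)t^(-22) = 1.35525e-20
  (-)t^(-21) = 1.0842e-19
  (+)t^(-20) = 8.67362e-19
  (-)t^(-19) = 6.93889e-18
  (+)t^(-18) = 5.55112e-17
  (-)t^(-17) = 4.44089e-16
  (+)t^(-16) = 3.55271e-15
  (-)t^(-15) = 2.84217e-14
  (+)t^(-14) = 2.27374e-13
  (+)t^(-12) = 1.45519e-11
Sum = (3.85186e-34) + (3.08149e-33) + (2.46519e-32) + (1.97215e-31) + (1.57772e-30) + (1.26218e-29) + (1.00974e-28) + (8.07794e-28) + (6.46235e-27) + (5.16988e-26) + (4.1359e-25) + (3.30872e-24) + (2.64698e-23) + (2.11758e-22) + (1.69407e-21) + (1.35525e-20) + (1.0842e-19) + (8.67362e-19) + (6.93889e-18) + (5.55112e-17) + (4.44089e-16) + (3.55271e-15) + (2.84217e-14) + (2.27374e-13) + (1.45519e-11)
= 1.481177086e-11
Rounded to 6 significant figures: 1.48118e-11

1.48118e-11


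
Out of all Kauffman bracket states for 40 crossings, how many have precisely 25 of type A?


We choose which 25 of 40 crossings get A-smoothings.
C(40, 25) = 40! / (25! * 15!)
= 40225345056

40225345056


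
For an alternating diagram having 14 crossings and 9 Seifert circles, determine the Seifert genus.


For alternating knots, g = (c - s + 1)/2.
= (14 - 9 + 1)/2
= 6/2 = 3

3


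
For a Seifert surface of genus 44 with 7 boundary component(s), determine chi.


chi = 2 - 2g - b
= 2 - 2*44 - 7
= 2 - 88 - 7 = -93

-93


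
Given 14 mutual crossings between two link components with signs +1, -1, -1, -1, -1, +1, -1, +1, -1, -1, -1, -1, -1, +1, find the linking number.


Step 1: Count positive crossings: 4
Step 2: Count negative crossings: 10
Step 3: Sum of signs = 4 - 10 = -6
Step 4: Linking number = sum/2 = -6/2 = -3

-3


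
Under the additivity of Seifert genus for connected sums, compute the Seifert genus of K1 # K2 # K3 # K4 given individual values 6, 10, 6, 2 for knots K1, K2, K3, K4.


The Seifert genus is additive under connected sum.
Seifert genus(K1 # K2 # K3 # K4) = (6) + (10) + (6) + (2)
= 24

24


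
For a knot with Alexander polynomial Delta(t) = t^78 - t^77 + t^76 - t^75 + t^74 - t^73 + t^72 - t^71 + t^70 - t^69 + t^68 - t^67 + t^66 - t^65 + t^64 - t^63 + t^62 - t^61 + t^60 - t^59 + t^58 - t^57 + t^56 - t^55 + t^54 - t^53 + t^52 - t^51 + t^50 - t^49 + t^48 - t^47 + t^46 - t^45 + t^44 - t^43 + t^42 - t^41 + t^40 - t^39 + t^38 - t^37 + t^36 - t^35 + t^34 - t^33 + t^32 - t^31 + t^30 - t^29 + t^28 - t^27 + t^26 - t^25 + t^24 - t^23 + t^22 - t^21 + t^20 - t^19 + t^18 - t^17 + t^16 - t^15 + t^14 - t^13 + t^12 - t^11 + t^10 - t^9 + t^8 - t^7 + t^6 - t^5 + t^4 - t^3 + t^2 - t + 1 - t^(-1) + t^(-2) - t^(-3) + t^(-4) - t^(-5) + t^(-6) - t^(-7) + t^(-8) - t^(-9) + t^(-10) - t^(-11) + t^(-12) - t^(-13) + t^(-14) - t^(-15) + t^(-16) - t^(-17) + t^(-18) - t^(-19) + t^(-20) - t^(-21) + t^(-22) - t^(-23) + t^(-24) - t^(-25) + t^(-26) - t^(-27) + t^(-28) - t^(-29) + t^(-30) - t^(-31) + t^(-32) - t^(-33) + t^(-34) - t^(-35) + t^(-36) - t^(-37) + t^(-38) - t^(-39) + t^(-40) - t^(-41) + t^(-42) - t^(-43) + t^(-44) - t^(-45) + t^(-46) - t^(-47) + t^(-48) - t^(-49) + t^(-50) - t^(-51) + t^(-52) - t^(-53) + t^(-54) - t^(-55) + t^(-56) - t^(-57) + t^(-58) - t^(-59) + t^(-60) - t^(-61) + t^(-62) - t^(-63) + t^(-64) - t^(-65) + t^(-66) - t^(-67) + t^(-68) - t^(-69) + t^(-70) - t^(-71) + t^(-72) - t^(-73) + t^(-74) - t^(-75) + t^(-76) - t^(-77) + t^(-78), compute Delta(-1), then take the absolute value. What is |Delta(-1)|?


Step 1: The polynomial has 157 terms with alternating signs, exponents from 78 down to -78.
Step 2: Substitute t = -1. The i-th term has coefficient (-1)^i and exponent (m-i),
  so its value is (-1)^i * (-1)^(m-i) = (-1)^m = 1 for every i.
Step 3: All 157 terms equal 1, so Delta(-1) = 157 * (1) = 157
Step 4: |Delta(-1)| = 157

157


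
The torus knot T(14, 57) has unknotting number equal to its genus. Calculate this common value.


For a torus knot T(p,q), both the unknotting number and genus equal (p-1)(q-1)/2.
= (14-1)(57-1)/2
= 13*56/2
= 728/2 = 364

364


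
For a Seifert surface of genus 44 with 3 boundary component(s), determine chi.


chi = 2 - 2g - b
= 2 - 2*44 - 3
= 2 - 88 - 3 = -89

-89


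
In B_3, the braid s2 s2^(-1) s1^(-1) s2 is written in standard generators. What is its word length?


The word length counts the number of generators (including inverses).
Listing each generator: s2, s2^(-1), s1^(-1), s2
There are 4 generators in this braid word.

4


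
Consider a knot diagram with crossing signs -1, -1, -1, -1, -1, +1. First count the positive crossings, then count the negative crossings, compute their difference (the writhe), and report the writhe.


Step 1: Count positive crossings (+1).
Positive crossings: 1
Step 2: Count negative crossings (-1).
Negative crossings: 5
Step 3: Writhe = (positive) - (negative)
w = 1 - 5 = -4
Step 4: |w| = 4, and w is negative

-4


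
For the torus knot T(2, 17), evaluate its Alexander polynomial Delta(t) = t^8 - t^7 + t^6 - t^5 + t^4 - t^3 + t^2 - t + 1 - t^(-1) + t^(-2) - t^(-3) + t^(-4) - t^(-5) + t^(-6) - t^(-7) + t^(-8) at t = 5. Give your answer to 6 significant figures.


Substituting t = 5 into Delta(t) = t^8 - t^7 + t^6 - t^5 + t^4 - t^3 + t^2 - t + 1 - t^(-1) + t^(-2) - t^(-3) + t^(-4) - t^(-5) + t^(-6) - t^(-7) + t^(-8):
Term values: (390625) + (-78125) + (15625) + (-3125) + (625) + (-125) + (25) + (-5) + (1) + (-0.2) + (0.04) + (-0.008) + (0.0016) + (-0.00032) + (6.4e-05) + (-1.28e-05) + (2.56e-06)
Sum = 325520.8333
Rounded to 6 significant figures: 325521

325521


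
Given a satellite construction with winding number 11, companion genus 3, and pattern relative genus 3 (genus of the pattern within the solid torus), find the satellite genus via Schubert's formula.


Schubert: g(satellite) = g_rel(pattern) + |winding| * g(companion),
where g_rel(pattern) is the genus of the pattern relative to the solid torus.
= 3 + 11 * 3
= 3 + 33 = 36

36


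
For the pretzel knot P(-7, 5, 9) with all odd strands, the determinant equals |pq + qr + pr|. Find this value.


Step 1: Compute pq + qr + pr.
pq = (-7)*5 = -35
qr = 5*9 = 45
pr = (-7)*9 = -63
pq + qr + pr = -35 + 45 + (-63) = -53
Step 2: Take absolute value.
det(P(-7,5,9)) = |-53| = 53

53
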